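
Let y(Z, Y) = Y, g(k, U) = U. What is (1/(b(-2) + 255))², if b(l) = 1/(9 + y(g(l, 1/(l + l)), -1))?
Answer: 64/4165681 ≈ 1.5364e-5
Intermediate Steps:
b(l) = ⅛ (b(l) = 1/(9 - 1) = 1/8 = ⅛)
(1/(b(-2) + 255))² = (1/(⅛ + 255))² = (1/(2041/8))² = (8/2041)² = 64/4165681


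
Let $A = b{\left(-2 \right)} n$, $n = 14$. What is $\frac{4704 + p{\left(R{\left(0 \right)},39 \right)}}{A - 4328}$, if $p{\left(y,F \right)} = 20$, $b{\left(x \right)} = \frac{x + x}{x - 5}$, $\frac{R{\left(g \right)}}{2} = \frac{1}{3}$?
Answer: $- \frac{1181}{1080} \approx -1.0935$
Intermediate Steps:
$R{\left(g \right)} = \frac{2}{3}$
$b{\left(x \right)} = \frac{2 x}{-5 + x}$
$A = 8$ ($A = 2 \left(-2\right) \frac{1}{-5 - 2} \cdot 14 = 2 \left(-2\right) \frac{1}{-7} \cdot 14 = 2 \left(-2\right) \left(- \frac{1}{7}\right) 14 = \frac{4}{7} \cdot 14 = 8$)
$\frac{4704 + p{\left(R{\left(0 \right)},39 \right)}}{A - 4328} = \frac{4704 + 20}{8 - 4328} = \frac{4724}{-4320} = 4724 \left(- \frac{1}{4320}\right) = - \frac{1181}{1080}$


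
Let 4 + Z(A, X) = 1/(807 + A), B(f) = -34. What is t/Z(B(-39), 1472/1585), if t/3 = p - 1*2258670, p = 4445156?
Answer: -5070461034/3091 ≈ -1.6404e+6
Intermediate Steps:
Z(A, X) = -4 + 1/(807 + A)
t = 6559458 (t = 3*(4445156 - 1*2258670) = 3*(4445156 - 2258670) = 3*2186486 = 6559458)
t/Z(B(-39), 1472/1585) = 6559458/(((-3227 - 4*(-34))/(807 - 34))) = 6559458/(((-3227 + 136)/773)) = 6559458/(((1/773)*(-3091))) = 6559458/(-3091/773) = 6559458*(-773/3091) = -5070461034/3091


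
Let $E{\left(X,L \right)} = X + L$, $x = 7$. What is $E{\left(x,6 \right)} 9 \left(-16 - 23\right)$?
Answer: $-4563$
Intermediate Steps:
$E{\left(X,L \right)} = L + X$
$E{\left(x,6 \right)} 9 \left(-16 - 23\right) = \left(6 + 7\right) 9 \left(-16 - 23\right) = 13 \cdot 9 \left(-39\right) = 117 \left(-39\right) = -4563$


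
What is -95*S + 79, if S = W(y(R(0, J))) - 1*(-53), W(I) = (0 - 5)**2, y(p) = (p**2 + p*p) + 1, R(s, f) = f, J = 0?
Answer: -7331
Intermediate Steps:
y(p) = 1 + 2*p**2 (y(p) = (p**2 + p**2) + 1 = 2*p**2 + 1 = 1 + 2*p**2)
W(I) = 25 (W(I) = (-5)**2 = 25)
S = 78 (S = 25 - 1*(-53) = 25 + 53 = 78)
-95*S + 79 = -95*78 + 79 = -7410 + 79 = -7331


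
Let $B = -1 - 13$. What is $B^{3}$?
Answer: $-2744$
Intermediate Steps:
$B = -14$
$B^{3} = \left(-14\right)^{3} = -2744$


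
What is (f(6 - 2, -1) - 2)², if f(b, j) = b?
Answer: 4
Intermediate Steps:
(f(6 - 2, -1) - 2)² = ((6 - 2) - 2)² = (4 - 2)² = 2² = 4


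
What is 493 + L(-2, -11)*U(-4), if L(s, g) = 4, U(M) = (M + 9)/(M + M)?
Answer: 981/2 ≈ 490.50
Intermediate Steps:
U(M) = (9 + M)/(2*M) (U(M) = (9 + M)/((2*M)) = (9 + M)*(1/(2*M)) = (9 + M)/(2*M))
493 + L(-2, -11)*U(-4) = 493 + 4*((½)*(9 - 4)/(-4)) = 493 + 4*((½)*(-¼)*5) = 493 + 4*(-5/8) = 493 - 5/2 = 981/2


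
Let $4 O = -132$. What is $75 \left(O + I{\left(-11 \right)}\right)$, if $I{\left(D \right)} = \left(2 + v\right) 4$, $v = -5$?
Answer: $-3375$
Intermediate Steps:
$O = -33$ ($O = \frac{1}{4} \left(-132\right) = -33$)
$I{\left(D \right)} = -12$ ($I{\left(D \right)} = \left(2 - 5\right) 4 = \left(-3\right) 4 = -12$)
$75 \left(O + I{\left(-11 \right)}\right) = 75 \left(-33 - 12\right) = 75 \left(-45\right) = -3375$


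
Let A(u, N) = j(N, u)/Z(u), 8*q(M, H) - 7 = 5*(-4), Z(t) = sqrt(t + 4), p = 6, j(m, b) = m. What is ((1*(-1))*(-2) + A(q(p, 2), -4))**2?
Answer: 204/19 - 32*sqrt(38)/19 ≈ 0.35467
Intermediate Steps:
Z(t) = sqrt(4 + t)
q(M, H) = -13/8 (q(M, H) = 7/8 + (5*(-4))/8 = 7/8 + (1/8)*(-20) = 7/8 - 5/2 = -13/8)
A(u, N) = N/sqrt(4 + u) (A(u, N) = N/(sqrt(4 + u)) = N/sqrt(4 + u))
((1*(-1))*(-2) + A(q(p, 2), -4))**2 = ((1*(-1))*(-2) - 4/sqrt(4 - 13/8))**2 = (-1*(-2) - 8*sqrt(38)/19)**2 = (2 - 8*sqrt(38)/19)**2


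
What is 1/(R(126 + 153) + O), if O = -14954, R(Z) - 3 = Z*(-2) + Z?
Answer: -1/15230 ≈ -6.5660e-5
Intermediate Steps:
R(Z) = 3 - Z (R(Z) = 3 + (Z*(-2) + Z) = 3 + (-2*Z + Z) = 3 - Z)
1/(R(126 + 153) + O) = 1/((3 - (126 + 153)) - 14954) = 1/((3 - 1*279) - 14954) = 1/((3 - 279) - 14954) = 1/(-276 - 14954) = 1/(-15230) = -1/15230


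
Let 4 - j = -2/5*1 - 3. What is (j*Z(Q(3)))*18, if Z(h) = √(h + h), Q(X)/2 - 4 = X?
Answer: 1332*√7/5 ≈ 704.83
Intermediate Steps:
Q(X) = 8 + 2*X
Z(h) = √2*√h (Z(h) = √(2*h) = √2*√h)
j = 37/5 (j = 4 - (-2/5*1 - 3) = 4 - (-2*⅕*1 - 3) = 4 - (-⅖*1 - 3) = 4 - (-⅖ - 3) = 4 - 1*(-17/5) = 4 + 17/5 = 37/5 ≈ 7.4000)
(j*Z(Q(3)))*18 = (37*(√2*√(8 + 2*3))/5)*18 = (37*(√2*√(8 + 6))/5)*18 = (37*(√2*√14)/5)*18 = (37*(2*√7)/5)*18 = (74*√7/5)*18 = 1332*√7/5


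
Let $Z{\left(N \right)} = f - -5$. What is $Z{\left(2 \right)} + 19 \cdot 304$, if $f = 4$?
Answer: $5785$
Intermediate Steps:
$Z{\left(N \right)} = 9$ ($Z{\left(N \right)} = 4 - -5 = 4 + 5 = 9$)
$Z{\left(2 \right)} + 19 \cdot 304 = 9 + 19 \cdot 304 = 9 + 5776 = 5785$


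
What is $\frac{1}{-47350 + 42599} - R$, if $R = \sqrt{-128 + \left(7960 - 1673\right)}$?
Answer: $- \frac{1}{4751} - \sqrt{6159} \approx -78.479$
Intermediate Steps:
$R = \sqrt{6159}$ ($R = \sqrt{-128 + 6287} = \sqrt{6159} \approx 78.479$)
$\frac{1}{-47350 + 42599} - R = \frac{1}{-47350 + 42599} - \sqrt{6159} = \frac{1}{-4751} - \sqrt{6159} = - \frac{1}{4751} - \sqrt{6159}$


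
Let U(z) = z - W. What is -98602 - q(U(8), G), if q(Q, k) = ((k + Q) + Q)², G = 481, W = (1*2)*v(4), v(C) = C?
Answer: -329963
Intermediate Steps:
W = 8 (W = (1*2)*4 = 2*4 = 8)
U(z) = -8 + z (U(z) = z - 1*8 = z - 8 = -8 + z)
q(Q, k) = (k + 2*Q)² (q(Q, k) = ((Q + k) + Q)² = (k + 2*Q)²)
-98602 - q(U(8), G) = -98602 - (481 + 2*(-8 + 8))² = -98602 - (481 + 2*0)² = -98602 - (481 + 0)² = -98602 - 1*481² = -98602 - 1*231361 = -98602 - 231361 = -329963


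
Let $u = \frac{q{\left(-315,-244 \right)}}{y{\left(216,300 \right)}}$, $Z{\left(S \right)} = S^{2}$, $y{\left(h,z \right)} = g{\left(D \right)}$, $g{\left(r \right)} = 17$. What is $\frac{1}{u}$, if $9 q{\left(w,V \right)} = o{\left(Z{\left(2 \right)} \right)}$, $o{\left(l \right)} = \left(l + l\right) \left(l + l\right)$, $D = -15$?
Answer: $\frac{153}{64} \approx 2.3906$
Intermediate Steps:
$y{\left(h,z \right)} = 17$
$o{\left(l \right)} = 4 l^{2}$ ($o{\left(l \right)} = 2 l 2 l = 4 l^{2}$)
$q{\left(w,V \right)} = \frac{64}{9}$ ($q{\left(w,V \right)} = \frac{4 \left(2^{2}\right)^{2}}{9} = \frac{4 \cdot 4^{2}}{9} = \frac{4 \cdot 16}{9} = \frac{1}{9} \cdot 64 = \frac{64}{9}$)
$u = \frac{64}{153}$ ($u = \frac{64}{9 \cdot 17} = \frac{64}{9} \cdot \frac{1}{17} = \frac{64}{153} \approx 0.4183$)
$\frac{1}{u} = \frac{1}{\frac{64}{153}} = \frac{153}{64}$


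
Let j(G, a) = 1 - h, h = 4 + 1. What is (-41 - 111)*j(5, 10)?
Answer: 608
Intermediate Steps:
h = 5
j(G, a) = -4 (j(G, a) = 1 - 1*5 = 1 - 5 = -4)
(-41 - 111)*j(5, 10) = (-41 - 111)*(-4) = -152*(-4) = 608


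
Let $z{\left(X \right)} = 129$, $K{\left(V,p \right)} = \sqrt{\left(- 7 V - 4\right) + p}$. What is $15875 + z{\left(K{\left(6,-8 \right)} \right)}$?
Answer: $16004$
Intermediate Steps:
$K{\left(V,p \right)} = \sqrt{-4 + p - 7 V}$ ($K{\left(V,p \right)} = \sqrt{\left(-4 - 7 V\right) + p} = \sqrt{-4 + p - 7 V}$)
$15875 + z{\left(K{\left(6,-8 \right)} \right)} = 15875 + 129 = 16004$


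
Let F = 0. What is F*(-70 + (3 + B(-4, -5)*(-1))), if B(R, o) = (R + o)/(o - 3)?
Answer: 0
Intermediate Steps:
B(R, o) = (R + o)/(-3 + o)
F*(-70 + (3 + B(-4, -5)*(-1))) = 0*(-70 + (3 + ((-4 - 5)/(-3 - 5))*(-1))) = 0*(-70 + (3 + (-9/(-8))*(-1))) = 0*(-70 + (3 - 1/8*(-9)*(-1))) = 0*(-70 + (3 + (9/8)*(-1))) = 0*(-70 + (3 - 9/8)) = 0*(-70 + 15/8) = 0*(-545/8) = 0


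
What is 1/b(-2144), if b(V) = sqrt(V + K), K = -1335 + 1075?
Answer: -I*sqrt(601)/1202 ≈ -0.020395*I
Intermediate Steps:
K = -260
b(V) = sqrt(-260 + V) (b(V) = sqrt(V - 260) = sqrt(-260 + V))
1/b(-2144) = 1/(sqrt(-260 - 2144)) = 1/(sqrt(-2404)) = 1/(2*I*sqrt(601)) = -I*sqrt(601)/1202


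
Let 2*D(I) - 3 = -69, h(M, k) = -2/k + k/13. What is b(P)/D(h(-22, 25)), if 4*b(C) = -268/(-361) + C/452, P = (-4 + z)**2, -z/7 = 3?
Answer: -115587/7179568 ≈ -0.016099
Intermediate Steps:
z = -21 (z = -7*3 = -21)
h(M, k) = -2/k + k/13 (h(M, k) = -2/k + k*(1/13) = -2/k + k/13)
D(I) = -33 (D(I) = 3/2 + (1/2)*(-69) = 3/2 - 69/2 = -33)
P = 625 (P = (-4 - 21)**2 = (-25)**2 = 625)
b(C) = 67/361 + C/1808 (b(C) = (-268/(-361) + C/452)/4 = (-268*(-1/361) + C*(1/452))/4 = (268/361 + C/452)/4 = 67/361 + C/1808)
b(P)/D(h(-22, 25)) = (67/361 + (1/1808)*625)/(-33) = (67/361 + 625/1808)*(-1/33) = (346761/652688)*(-1/33) = -115587/7179568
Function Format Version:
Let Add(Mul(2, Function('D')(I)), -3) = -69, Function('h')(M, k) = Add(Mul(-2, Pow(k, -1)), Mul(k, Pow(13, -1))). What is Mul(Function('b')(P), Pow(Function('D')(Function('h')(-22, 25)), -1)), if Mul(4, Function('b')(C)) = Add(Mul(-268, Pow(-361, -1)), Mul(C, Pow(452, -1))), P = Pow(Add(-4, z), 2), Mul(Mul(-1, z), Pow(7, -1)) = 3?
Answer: Rational(-115587, 7179568) ≈ -0.016099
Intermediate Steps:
z = -21 (z = Mul(-7, 3) = -21)
Function('h')(M, k) = Add(Mul(-2, Pow(k, -1)), Mul(Rational(1, 13), k)) (Function('h')(M, k) = Add(Mul(-2, Pow(k, -1)), Mul(k, Rational(1, 13))) = Add(Mul(-2, Pow(k, -1)), Mul(Rational(1, 13), k)))
Function('D')(I) = -33 (Function('D')(I) = Add(Rational(3, 2), Mul(Rational(1, 2), -69)) = Add(Rational(3, 2), Rational(-69, 2)) = -33)
P = 625 (P = Pow(Add(-4, -21), 2) = Pow(-25, 2) = 625)
Function('b')(C) = Add(Rational(67, 361), Mul(Rational(1, 1808), C)) (Function('b')(C) = Mul(Rational(1, 4), Add(Mul(-268, Pow(-361, -1)), Mul(C, Pow(452, -1)))) = Mul(Rational(1, 4), Add(Mul(-268, Rational(-1, 361)), Mul(C, Rational(1, 452)))) = Mul(Rational(1, 4), Add(Rational(268, 361), Mul(Rational(1, 452), C))) = Add(Rational(67, 361), Mul(Rational(1, 1808), C)))
Mul(Function('b')(P), Pow(Function('D')(Function('h')(-22, 25)), -1)) = Mul(Add(Rational(67, 361), Mul(Rational(1, 1808), 625)), Pow(-33, -1)) = Mul(Add(Rational(67, 361), Rational(625, 1808)), Rational(-1, 33)) = Mul(Rational(346761, 652688), Rational(-1, 33)) = Rational(-115587, 7179568)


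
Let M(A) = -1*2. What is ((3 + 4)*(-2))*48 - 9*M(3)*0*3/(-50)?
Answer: -672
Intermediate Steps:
M(A) = -2
((3 + 4)*(-2))*48 - 9*M(3)*0*3/(-50) = ((3 + 4)*(-2))*48 - 9*(-2*0)*3/(-50) = (7*(-2))*48 - 0*3*(-1/50) = -14*48 - 9*0*(-1/50) = -672 + 0*(-1/50) = -672 + 0 = -672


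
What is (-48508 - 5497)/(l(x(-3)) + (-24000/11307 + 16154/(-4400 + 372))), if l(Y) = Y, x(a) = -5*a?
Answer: -409939317830/67307277 ≈ -6090.6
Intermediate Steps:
(-48508 - 5497)/(l(x(-3)) + (-24000/11307 + 16154/(-4400 + 372))) = (-48508 - 5497)/(-5*(-3) + (-24000/11307 + 16154/(-4400 + 372))) = -54005/(15 + (-24000*1/11307 + 16154/(-4028))) = -54005/(15 + (-8000/3769 + 16154*(-1/4028))) = -54005/(15 + (-8000/3769 - 8077/2014)) = -54005/(15 - 46554213/7590766) = -54005/67307277/7590766 = -54005*7590766/67307277 = -409939317830/67307277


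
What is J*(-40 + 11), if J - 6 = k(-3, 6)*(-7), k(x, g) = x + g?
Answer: 435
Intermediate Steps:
k(x, g) = g + x
J = -15 (J = 6 + (6 - 3)*(-7) = 6 + 3*(-7) = 6 - 21 = -15)
J*(-40 + 11) = -15*(-40 + 11) = -15*(-29) = 435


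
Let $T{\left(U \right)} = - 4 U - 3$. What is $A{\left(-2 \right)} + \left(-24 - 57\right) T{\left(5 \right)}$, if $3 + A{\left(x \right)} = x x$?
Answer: $1864$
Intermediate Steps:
$T{\left(U \right)} = -3 - 4 U$
$A{\left(x \right)} = -3 + x^{2}$ ($A{\left(x \right)} = -3 + x x = -3 + x^{2}$)
$A{\left(-2 \right)} + \left(-24 - 57\right) T{\left(5 \right)} = \left(-3 + \left(-2\right)^{2}\right) + \left(-24 - 57\right) \left(-3 - 20\right) = \left(-3 + 4\right) + \left(-24 - 57\right) \left(-3 - 20\right) = 1 - -1863 = 1 + 1863 = 1864$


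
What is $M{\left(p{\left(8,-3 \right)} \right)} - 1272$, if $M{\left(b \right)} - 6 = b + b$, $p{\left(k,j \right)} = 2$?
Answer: $-1262$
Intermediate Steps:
$M{\left(b \right)} = 6 + 2 b$ ($M{\left(b \right)} = 6 + \left(b + b\right) = 6 + 2 b$)
$M{\left(p{\left(8,-3 \right)} \right)} - 1272 = \left(6 + 2 \cdot 2\right) - 1272 = \left(6 + 4\right) - 1272 = 10 - 1272 = -1262$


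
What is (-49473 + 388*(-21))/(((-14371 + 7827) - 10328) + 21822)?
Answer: -19207/1650 ≈ -11.641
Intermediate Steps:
(-49473 + 388*(-21))/(((-14371 + 7827) - 10328) + 21822) = (-49473 - 8148)/((-6544 - 10328) + 21822) = -57621/(-16872 + 21822) = -57621/4950 = -57621*1/4950 = -19207/1650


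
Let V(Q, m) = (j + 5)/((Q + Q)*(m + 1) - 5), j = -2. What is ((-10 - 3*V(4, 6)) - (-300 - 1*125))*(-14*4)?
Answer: -394912/17 ≈ -23230.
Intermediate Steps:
V(Q, m) = 3/(-5 + 2*Q*(1 + m)) (V(Q, m) = (-2 + 5)/((Q + Q)*(m + 1) - 5) = 3/((2*Q)*(1 + m) - 5) = 3/(2*Q*(1 + m) - 5) = 3/(-5 + 2*Q*(1 + m)))
((-10 - 3*V(4, 6)) - (-300 - 1*125))*(-14*4) = ((-10 - 9/(-5 + 2*4 + 2*4*6)) - (-300 - 1*125))*(-14*4) = ((-10 - 9/(-5 + 8 + 48)) - (-300 - 125))*(-56) = ((-10 - 9/51) - 1*(-425))*(-56) = ((-10 - 9/51) + 425)*(-56) = ((-10 - 3*1/17) + 425)*(-56) = ((-10 - 3/17) + 425)*(-56) = (-173/17 + 425)*(-56) = (7052/17)*(-56) = -394912/17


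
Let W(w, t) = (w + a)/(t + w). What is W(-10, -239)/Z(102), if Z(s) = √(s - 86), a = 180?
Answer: -85/498 ≈ -0.17068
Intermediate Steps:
W(w, t) = (180 + w)/(t + w) (W(w, t) = (w + 180)/(t + w) = (180 + w)/(t + w))
Z(s) = √(-86 + s)
W(-10, -239)/Z(102) = ((180 - 10)/(-239 - 10))/(√(-86 + 102)) = (170/(-249))/(√16) = -1/249*170/4 = -170/249*¼ = -85/498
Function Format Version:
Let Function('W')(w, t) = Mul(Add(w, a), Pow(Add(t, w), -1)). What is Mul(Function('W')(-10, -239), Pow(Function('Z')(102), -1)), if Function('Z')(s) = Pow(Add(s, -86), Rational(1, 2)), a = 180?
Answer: Rational(-85, 498) ≈ -0.17068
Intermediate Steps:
Function('W')(w, t) = Mul(Pow(Add(t, w), -1), Add(180, w)) (Function('W')(w, t) = Mul(Add(w, 180), Pow(Add(t, w), -1)) = Mul(Add(180, w), Pow(Add(t, w), -1)) = Mul(Pow(Add(t, w), -1), Add(180, w)))
Function('Z')(s) = Pow(Add(-86, s), Rational(1, 2))
Mul(Function('W')(-10, -239), Pow(Function('Z')(102), -1)) = Mul(Mul(Pow(Add(-239, -10), -1), Add(180, -10)), Pow(Pow(Add(-86, 102), Rational(1, 2)), -1)) = Mul(Mul(Pow(-249, -1), 170), Pow(Pow(16, Rational(1, 2)), -1)) = Mul(Mul(Rational(-1, 249), 170), Pow(4, -1)) = Mul(Rational(-170, 249), Rational(1, 4)) = Rational(-85, 498)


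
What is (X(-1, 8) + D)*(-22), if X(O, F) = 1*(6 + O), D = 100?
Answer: -2310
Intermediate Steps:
X(O, F) = 6 + O
(X(-1, 8) + D)*(-22) = ((6 - 1) + 100)*(-22) = (5 + 100)*(-22) = 105*(-22) = -2310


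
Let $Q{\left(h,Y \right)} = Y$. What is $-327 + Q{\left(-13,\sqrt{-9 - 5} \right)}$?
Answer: $-327 + i \sqrt{14} \approx -327.0 + 3.7417 i$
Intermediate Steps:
$-327 + Q{\left(-13,\sqrt{-9 - 5} \right)} = -327 + \sqrt{-9 - 5} = -327 + \sqrt{-14} = -327 + i \sqrt{14}$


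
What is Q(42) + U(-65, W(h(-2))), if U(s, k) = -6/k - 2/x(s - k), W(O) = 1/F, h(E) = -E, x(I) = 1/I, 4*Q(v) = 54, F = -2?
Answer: 309/2 ≈ 154.50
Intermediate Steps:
Q(v) = 27/2 (Q(v) = (¼)*54 = 27/2)
W(O) = -½ (W(O) = 1/(-2) = -½)
U(s, k) = -6/k - 2*s + 2*k (U(s, k) = -6/k - (-2*k + 2*s) = -6/k - 2*(s - k) = -6/k + (-2*s + 2*k) = -6/k - 2*s + 2*k)
Q(42) + U(-65, W(h(-2))) = 27/2 + 2*(-3 - (-½ - 1*(-65))/2)/(-½) = 27/2 + 2*(-2)*(-3 - (-½ + 65)/2) = 27/2 + 2*(-2)*(-3 - ½*129/2) = 27/2 + 2*(-2)*(-3 - 129/4) = 27/2 + 2*(-2)*(-141/4) = 27/2 + 141 = 309/2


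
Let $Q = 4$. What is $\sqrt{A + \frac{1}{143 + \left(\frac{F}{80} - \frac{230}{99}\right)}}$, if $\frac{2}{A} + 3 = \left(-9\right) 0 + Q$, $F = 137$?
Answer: $\frac{\sqrt{2552449895618}}{1127723} \approx 1.4167$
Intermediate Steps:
$A = 2$ ($A = \frac{2}{-3 + \left(\left(-9\right) 0 + 4\right)} = \frac{2}{-3 + \left(0 + 4\right)} = \frac{2}{-3 + 4} = \frac{2}{1} = 2 \cdot 1 = 2$)
$\sqrt{A + \frac{1}{143 + \left(\frac{F}{80} - \frac{230}{99}\right)}} = \sqrt{2 + \frac{1}{143 + \left(\frac{137}{80} - \frac{230}{99}\right)}} = \sqrt{2 + \frac{1}{143 - \frac{4837}{7920}}} = \sqrt{2 + \frac{1}{\frac{1127723}{7920}}} = \sqrt{2 + \frac{7920}{1127723}} = \sqrt{\frac{2263366}{1127723}} = \frac{\sqrt{2552449895618}}{1127723}$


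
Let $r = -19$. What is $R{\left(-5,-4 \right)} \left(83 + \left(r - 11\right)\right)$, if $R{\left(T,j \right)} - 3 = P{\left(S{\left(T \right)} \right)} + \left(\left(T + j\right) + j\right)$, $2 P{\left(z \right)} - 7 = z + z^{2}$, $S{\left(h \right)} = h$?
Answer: $\frac{371}{2} \approx 185.5$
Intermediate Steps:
$P{\left(z \right)} = \frac{7}{2} + \frac{z}{2} + \frac{z^{2}}{2}$ ($P{\left(z \right)} = \frac{7}{2} + \frac{z + z^{2}}{2} = \frac{7}{2} + \left(\frac{z}{2} + \frac{z^{2}}{2}\right) = \frac{7}{2} + \frac{z}{2} + \frac{z^{2}}{2}$)
$R{\left(T,j \right)} = \frac{13}{2} + \frac{T^{2}}{2} + 2 j + \frac{3 T}{2}$ ($R{\left(T,j \right)} = 3 + \left(\left(\frac{7}{2} + \frac{T}{2} + \frac{T^{2}}{2}\right) + \left(\left(T + j\right) + j\right)\right) = 3 + \left(\left(\frac{7}{2} + \frac{T}{2} + \frac{T^{2}}{2}\right) + \left(T + 2 j\right)\right) = 3 + \left(\frac{7}{2} + \frac{T^{2}}{2} + 2 j + \frac{3 T}{2}\right) = \frac{13}{2} + \frac{T^{2}}{2} + 2 j + \frac{3 T}{2}$)
$R{\left(-5,-4 \right)} \left(83 + \left(r - 11\right)\right) = \left(\frac{13}{2} + \frac{\left(-5\right)^{2}}{2} + 2 \left(-4\right) + \frac{3}{2} \left(-5\right)\right) \left(83 - 30\right) = \left(\frac{13}{2} + \frac{1}{2} \cdot 25 - 8 - \frac{15}{2}\right) \left(83 - 30\right) = \left(\frac{13}{2} + \frac{25}{2} - 8 - \frac{15}{2}\right) \left(83 - 30\right) = \frac{7}{2} \cdot 53 = \frac{371}{2}$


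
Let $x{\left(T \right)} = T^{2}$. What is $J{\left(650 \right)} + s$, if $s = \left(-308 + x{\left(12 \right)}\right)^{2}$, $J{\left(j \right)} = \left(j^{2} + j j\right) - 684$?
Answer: $871212$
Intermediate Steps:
$J{\left(j \right)} = -684 + 2 j^{2}$ ($J{\left(j \right)} = \left(j^{2} + j^{2}\right) - 684 = 2 j^{2} - 684 = -684 + 2 j^{2}$)
$s = 26896$ ($s = \left(-308 + 12^{2}\right)^{2} = \left(-308 + 144\right)^{2} = \left(-164\right)^{2} = 26896$)
$J{\left(650 \right)} + s = \left(-684 + 2 \cdot 650^{2}\right) + 26896 = \left(-684 + 2 \cdot 422500\right) + 26896 = \left(-684 + 845000\right) + 26896 = 844316 + 26896 = 871212$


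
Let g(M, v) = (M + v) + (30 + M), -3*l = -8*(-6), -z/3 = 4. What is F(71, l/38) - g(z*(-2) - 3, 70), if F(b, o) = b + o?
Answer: -1357/19 ≈ -71.421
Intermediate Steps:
z = -12 (z = -3*4 = -12)
l = -16 (l = -(-8)*(-6)/3 = -⅓*48 = -16)
g(M, v) = 30 + v + 2*M
F(71, l/38) - g(z*(-2) - 3, 70) = (71 - 16/38) - (30 + 70 + 2*(-12*(-2) - 3)) = (71 - 16*1/38) - (30 + 70 + 2*(24 - 3)) = (71 - 8/19) - (30 + 70 + 2*21) = 1341/19 - (30 + 70 + 42) = 1341/19 - 1*142 = 1341/19 - 142 = -1357/19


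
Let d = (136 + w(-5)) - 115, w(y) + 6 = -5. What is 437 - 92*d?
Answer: -483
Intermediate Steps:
w(y) = -11 (w(y) = -6 - 5 = -11)
d = 10 (d = (136 - 11) - 115 = 125 - 115 = 10)
437 - 92*d = 437 - 92*10 = 437 - 920 = -483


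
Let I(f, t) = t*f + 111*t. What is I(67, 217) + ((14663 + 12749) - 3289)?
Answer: 62749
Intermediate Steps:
I(f, t) = 111*t + f*t (I(f, t) = f*t + 111*t = 111*t + f*t)
I(67, 217) + ((14663 + 12749) - 3289) = 217*(111 + 67) + ((14663 + 12749) - 3289) = 217*178 + (27412 - 3289) = 38626 + 24123 = 62749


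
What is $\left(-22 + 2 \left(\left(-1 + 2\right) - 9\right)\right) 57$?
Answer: $-2166$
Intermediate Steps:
$\left(-22 + 2 \left(\left(-1 + 2\right) - 9\right)\right) 57 = \left(-22 + 2 \left(1 - 9\right)\right) 57 = \left(-22 + 2 \left(-8\right)\right) 57 = \left(-22 - 16\right) 57 = \left(-38\right) 57 = -2166$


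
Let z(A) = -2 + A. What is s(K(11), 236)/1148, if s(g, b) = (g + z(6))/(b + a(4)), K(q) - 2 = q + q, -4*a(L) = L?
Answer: 1/9635 ≈ 0.00010379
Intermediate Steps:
a(L) = -L/4
K(q) = 2 + 2*q (K(q) = 2 + (q + q) = 2 + 2*q)
s(g, b) = (4 + g)/(-1 + b) (s(g, b) = (g + (-2 + 6))/(b - 1/4*4) = (g + 4)/(b - 1) = (4 + g)/(-1 + b))
s(K(11), 236)/1148 = ((4 + (2 + 2*11))/(-1 + 236))/1148 = ((4 + (2 + 22))/235)*(1/1148) = ((4 + 24)/235)*(1/1148) = ((1/235)*28)*(1/1148) = (28/235)*(1/1148) = 1/9635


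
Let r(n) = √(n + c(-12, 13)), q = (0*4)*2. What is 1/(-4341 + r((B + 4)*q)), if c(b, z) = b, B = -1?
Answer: -1447/6281431 - 2*I*√3/18844293 ≈ -0.00023036 - 1.8383e-7*I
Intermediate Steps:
q = 0 (q = 0*2 = 0)
r(n) = √(-12 + n) (r(n) = √(n - 12) = √(-12 + n))
1/(-4341 + r((B + 4)*q)) = 1/(-4341 + √(-12 + (-1 + 4)*0)) = 1/(-4341 + √(-12 + 3*0)) = 1/(-4341 + √(-12 + 0)) = 1/(-4341 + √(-12)) = 1/(-4341 + 2*I*√3)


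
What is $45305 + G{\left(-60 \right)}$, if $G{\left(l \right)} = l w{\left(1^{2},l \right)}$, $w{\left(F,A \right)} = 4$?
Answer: $45065$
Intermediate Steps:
$G{\left(l \right)} = 4 l$ ($G{\left(l \right)} = l 4 = 4 l$)
$45305 + G{\left(-60 \right)} = 45305 + 4 \left(-60\right) = 45305 - 240 = 45065$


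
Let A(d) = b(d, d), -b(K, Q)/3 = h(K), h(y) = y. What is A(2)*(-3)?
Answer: 18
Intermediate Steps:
b(K, Q) = -3*K
A(d) = -3*d
A(2)*(-3) = -3*2*(-3) = -6*(-3) = 18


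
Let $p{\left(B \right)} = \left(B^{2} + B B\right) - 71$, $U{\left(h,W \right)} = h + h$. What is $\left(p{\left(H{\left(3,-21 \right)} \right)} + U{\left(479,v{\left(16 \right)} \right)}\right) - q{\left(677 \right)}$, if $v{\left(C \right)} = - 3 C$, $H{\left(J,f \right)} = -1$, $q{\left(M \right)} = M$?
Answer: $212$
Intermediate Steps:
$U{\left(h,W \right)} = 2 h$
$p{\left(B \right)} = -71 + 2 B^{2}$ ($p{\left(B \right)} = \left(B^{2} + B^{2}\right) - 71 = 2 B^{2} - 71 = -71 + 2 B^{2}$)
$\left(p{\left(H{\left(3,-21 \right)} \right)} + U{\left(479,v{\left(16 \right)} \right)}\right) - q{\left(677 \right)} = \left(\left(-71 + 2 \left(-1\right)^{2}\right) + 2 \cdot 479\right) - 677 = \left(\left(-71 + 2 \cdot 1\right) + 958\right) - 677 = \left(\left(-71 + 2\right) + 958\right) - 677 = \left(-69 + 958\right) - 677 = 889 - 677 = 212$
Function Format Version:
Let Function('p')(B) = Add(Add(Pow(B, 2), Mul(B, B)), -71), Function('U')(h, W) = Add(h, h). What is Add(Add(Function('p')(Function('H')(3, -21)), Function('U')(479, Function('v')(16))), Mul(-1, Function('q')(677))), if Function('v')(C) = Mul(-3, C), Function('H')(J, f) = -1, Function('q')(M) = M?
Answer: 212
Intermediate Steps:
Function('U')(h, W) = Mul(2, h)
Function('p')(B) = Add(-71, Mul(2, Pow(B, 2))) (Function('p')(B) = Add(Add(Pow(B, 2), Pow(B, 2)), -71) = Add(Mul(2, Pow(B, 2)), -71) = Add(-71, Mul(2, Pow(B, 2))))
Add(Add(Function('p')(Function('H')(3, -21)), Function('U')(479, Function('v')(16))), Mul(-1, Function('q')(677))) = Add(Add(Add(-71, Mul(2, Pow(-1, 2))), Mul(2, 479)), Mul(-1, 677)) = Add(Add(Add(-71, Mul(2, 1)), 958), -677) = Add(Add(Add(-71, 2), 958), -677) = Add(Add(-69, 958), -677) = Add(889, -677) = 212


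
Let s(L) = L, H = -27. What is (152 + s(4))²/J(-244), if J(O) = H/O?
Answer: 659776/3 ≈ 2.1993e+5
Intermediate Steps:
J(O) = -27/O
(152 + s(4))²/J(-244) = (152 + 4)²/((-27/(-244))) = 156²/((-27*(-1/244))) = 24336/(27/244) = 24336*(244/27) = 659776/3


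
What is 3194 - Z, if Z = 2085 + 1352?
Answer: -243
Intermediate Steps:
Z = 3437
3194 - Z = 3194 - 1*3437 = 3194 - 3437 = -243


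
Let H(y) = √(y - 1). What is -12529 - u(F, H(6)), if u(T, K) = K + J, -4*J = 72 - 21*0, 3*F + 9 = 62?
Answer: -12511 - √5 ≈ -12513.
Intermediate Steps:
F = 53/3 (F = -3 + (⅓)*62 = -3 + 62/3 = 53/3 ≈ 17.667)
J = -18 (J = -(72 - 21*0)/4 = -(72 - 1*0)/4 = -(72 + 0)/4 = -¼*72 = -18)
H(y) = √(-1 + y)
u(T, K) = -18 + K (u(T, K) = K - 18 = -18 + K)
-12529 - u(F, H(6)) = -12529 - (-18 + √(-1 + 6)) = -12529 - (-18 + √5) = -12529 + (18 - √5) = -12511 - √5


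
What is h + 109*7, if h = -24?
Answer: 739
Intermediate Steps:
h + 109*7 = -24 + 109*7 = -24 + 763 = 739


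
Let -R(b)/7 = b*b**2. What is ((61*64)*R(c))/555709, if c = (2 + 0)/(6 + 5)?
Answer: -31232/105664097 ≈ -0.00029558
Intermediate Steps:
c = 2/11 ≈ 0.18182
R(b) = -7*b**3 (R(b) = -7*b*b**2 = -7*b**3)
((61*64)*R(c))/555709 = ((61*64)*(-7*(2/11)**3))/555709 = (3904*(-7*8/1331))*(1/555709) = (3904*(-56/1331))*(1/555709) = -218624/1331*1/555709 = -31232/105664097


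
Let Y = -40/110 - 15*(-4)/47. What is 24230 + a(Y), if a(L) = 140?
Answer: 24370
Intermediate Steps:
Y = 472/517 (Y = -40*1/110 + 60*(1/47) = -4/11 + 60/47 = 472/517 ≈ 0.91296)
24230 + a(Y) = 24230 + 140 = 24370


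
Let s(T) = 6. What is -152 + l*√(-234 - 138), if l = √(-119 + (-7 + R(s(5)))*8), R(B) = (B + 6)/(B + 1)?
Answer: -152 - 2*√734979/7 ≈ -396.95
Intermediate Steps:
R(B) = (6 + B)/(1 + B)
l = I*√7903/7 (l = √(-119 + (-7 + (6 + 6)/(1 + 6))*8) = √(-119 + (-7 + 12/7)*8) = √(-119 - 37/7*8) = √(-119 - 296/7) = √(-1129/7) = I*√7903/7 ≈ 12.7*I)
-152 + l*√(-234 - 138) = -152 + (I*√7903/7)*√(-234 - 138) = -152 + (I*√7903/7)*√(-372) = -152 + (I*√7903/7)*(2*I*√93) = -152 - 2*√734979/7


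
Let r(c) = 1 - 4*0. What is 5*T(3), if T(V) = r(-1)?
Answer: 5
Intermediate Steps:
r(c) = 1 (r(c) = 1 + 0 = 1)
T(V) = 1
5*T(3) = 5*1 = 5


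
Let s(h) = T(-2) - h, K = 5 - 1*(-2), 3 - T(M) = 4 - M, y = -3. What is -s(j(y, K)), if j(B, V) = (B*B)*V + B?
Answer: 63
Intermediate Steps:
T(M) = -1 + M (T(M) = 3 - (4 - M) = 3 + (-4 + M) = -1 + M)
K = 7 (K = 5 + 2 = 7)
j(B, V) = B + V*B² (j(B, V) = B²*V + B = V*B² + B = B + V*B²)
s(h) = -3 - h (s(h) = (-1 - 2) - h = -3 - h)
-s(j(y, K)) = -(-3 - (-3)*(1 - 3*7)) = -(-3 - (-3)*(1 - 21)) = -(-3 - (-3)*(-20)) = -(-3 - 1*60) = -(-3 - 60) = -1*(-63) = 63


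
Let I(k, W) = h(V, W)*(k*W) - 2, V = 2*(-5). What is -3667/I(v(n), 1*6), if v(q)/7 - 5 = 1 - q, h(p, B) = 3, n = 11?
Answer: 3667/632 ≈ 5.8022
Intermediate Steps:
V = -10
v(q) = 42 - 7*q (v(q) = 35 + 7*(1 - q) = 35 + (7 - 7*q) = 42 - 7*q)
I(k, W) = -2 + 3*W*k (I(k, W) = 3*(k*W) - 2 = 3*(W*k) - 2 = 3*W*k - 2 = -2 + 3*W*k)
-3667/I(v(n), 1*6) = -3667/(-2 + 3*(1*6)*(42 - 7*11)) = -3667/(-2 + 3*6*(42 - 77)) = -3667/(-2 + 3*6*(-35)) = -3667/(-2 - 630) = -3667/(-632) = -3667*(-1/632) = 3667/632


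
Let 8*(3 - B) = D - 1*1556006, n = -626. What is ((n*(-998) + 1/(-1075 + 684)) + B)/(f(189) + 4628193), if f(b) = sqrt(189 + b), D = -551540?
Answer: 194823896954363/1015186259872068 - 126285073*sqrt(42)/1015186259872068 ≈ 0.19191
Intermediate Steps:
B = 1053785/4 (B = 3 - (-551540 - 1*1556006)/8 = 3 - (-551540 - 1556006)/8 = 3 - 1/8*(-2107546) = 3 + 1053773/4 = 1053785/4 ≈ 2.6345e+5)
((n*(-998) + 1/(-1075 + 684)) + B)/(f(189) + 4628193) = ((-626*(-998) + 1/(-1075 + 684)) + 1053785/4)/(sqrt(189 + 189) + 4628193) = ((624748 + 1/(-391)) + 1053785/4)/(sqrt(378) + 4628193) = ((624748 - 1/391) + 1053785/4)/(3*sqrt(42) + 4628193) = (244276467/391 + 1053785/4)/(4628193 + 3*sqrt(42)) = 1389135803/(1564*(4628193 + 3*sqrt(42)))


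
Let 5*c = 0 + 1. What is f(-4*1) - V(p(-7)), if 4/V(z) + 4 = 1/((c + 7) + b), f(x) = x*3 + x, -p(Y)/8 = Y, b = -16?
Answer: -2720/181 ≈ -15.028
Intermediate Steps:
p(Y) = -8*Y
c = ⅕ (c = (0 + 1)/5 = (⅕)*1 = ⅕ ≈ 0.20000)
f(x) = 4*x (f(x) = 3*x + x = 4*x)
V(z) = -176/181 (V(z) = 4/(-4 + 1/((⅕ + 7) - 16)) = 4/(-4 + 1/(36/5 - 16)) = 4/(-4 + 1/(-44/5)) = 4/(-4 - 5/44) = 4/(-181/44) = 4*(-44/181) = -176/181)
f(-4*1) - V(p(-7)) = 4*(-4*1) - 1*(-176/181) = 4*(-4) + 176/181 = -16 + 176/181 = -2720/181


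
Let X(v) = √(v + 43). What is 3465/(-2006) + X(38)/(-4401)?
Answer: -1696391/980934 ≈ -1.7294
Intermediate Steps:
X(v) = √(43 + v)
3465/(-2006) + X(38)/(-4401) = 3465/(-2006) + √(43 + 38)/(-4401) = 3465*(-1/2006) + √81*(-1/4401) = -3465/2006 + 9*(-1/4401) = -3465/2006 - 1/489 = -1696391/980934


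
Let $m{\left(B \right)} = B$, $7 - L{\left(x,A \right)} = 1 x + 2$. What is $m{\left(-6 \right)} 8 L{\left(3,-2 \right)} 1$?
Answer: $-96$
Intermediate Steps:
$L{\left(x,A \right)} = 5 - x$ ($L{\left(x,A \right)} = 7 - \left(1 x + 2\right) = 7 - \left(x + 2\right) = 7 - \left(2 + x\right) = 5 - x$)
$m{\left(-6 \right)} 8 L{\left(3,-2 \right)} 1 = \left(-6\right) 8 \left(5 - 3\right) 1 = - 48 \left(5 - 3\right) 1 = - 48 \cdot 2 \cdot 1 = \left(-48\right) 2 = -96$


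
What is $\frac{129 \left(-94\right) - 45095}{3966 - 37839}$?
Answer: $\frac{57221}{33873} \approx 1.6893$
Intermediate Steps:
$\frac{129 \left(-94\right) - 45095}{3966 - 37839} = \frac{-12126 - 45095}{-33873} = \left(-57221\right) \left(- \frac{1}{33873}\right) = \frac{57221}{33873}$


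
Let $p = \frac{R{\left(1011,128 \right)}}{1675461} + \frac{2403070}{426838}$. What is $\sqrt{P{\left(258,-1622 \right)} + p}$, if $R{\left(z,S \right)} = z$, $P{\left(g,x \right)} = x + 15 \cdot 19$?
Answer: $\frac{i \sqrt{18914326837234410404806989}}{119191737053} \approx 36.488 i$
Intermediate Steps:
$P{\left(g,x \right)} = 285 + x$ ($P{\left(g,x \right)} = x + 285 = 285 + x$)
$p = \frac{671113599748}{119191737053}$ ($p = \frac{1011}{1675461} + \frac{2403070}{426838} = 1011 \cdot \frac{1}{1675461} + 2403070 \cdot \frac{1}{426838} = \frac{337}{558487} + \frac{1201535}{213419} = \frac{671113599748}{119191737053} \approx 5.6305$)
$\sqrt{P{\left(258,-1622 \right)} + p} = \sqrt{\left(285 - 1622\right) + \frac{671113599748}{119191737053}} = \sqrt{-1337 + \frac{671113599748}{119191737053}} = \sqrt{- \frac{158688238840113}{119191737053}} = \frac{i \sqrt{18914326837234410404806989}}{119191737053}$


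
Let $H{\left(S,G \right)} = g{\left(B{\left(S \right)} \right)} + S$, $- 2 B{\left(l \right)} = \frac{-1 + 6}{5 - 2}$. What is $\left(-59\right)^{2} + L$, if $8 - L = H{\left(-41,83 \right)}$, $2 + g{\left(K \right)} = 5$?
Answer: $3527$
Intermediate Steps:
$B{\left(l \right)} = - \frac{5}{6}$ ($B{\left(l \right)} = - \frac{\left(-1 + 6\right) \frac{1}{5 - 2}}{2} = - \frac{5 \cdot \frac{1}{3}}{2} = \left(- \frac{1}{2}\right) \frac{5}{3} = - \frac{5}{6}$)
$g{\left(K \right)} = 3$ ($g{\left(K \right)} = -2 + 5 = 3$)
$H{\left(S,G \right)} = 3 + S$
$L = 46$ ($L = 8 - \left(3 - 41\right) = 8 - -38 = 8 + 38 = 46$)
$\left(-59\right)^{2} + L = \left(-59\right)^{2} + 46 = 3481 + 46 = 3527$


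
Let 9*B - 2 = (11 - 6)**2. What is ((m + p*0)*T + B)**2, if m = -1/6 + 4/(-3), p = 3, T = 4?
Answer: 9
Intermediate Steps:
B = 3 (B = 2/9 + (11 - 6)**2/9 = 2/9 + (1/9)*5**2 = 2/9 + (1/9)*25 = 2/9 + 25/9 = 3)
m = -3/2 (m = -1*1/6 + 4*(-1/3) = -1/6 - 4/3 = -3/2 ≈ -1.5000)
((m + p*0)*T + B)**2 = ((-3/2 + 3*0)*4 + 3)**2 = ((-3/2 + 0)*4 + 3)**2 = (-3/2*4 + 3)**2 = (-6 + 3)**2 = (-3)**2 = 9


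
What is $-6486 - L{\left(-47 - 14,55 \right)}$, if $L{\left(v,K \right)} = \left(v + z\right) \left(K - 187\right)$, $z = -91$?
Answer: $-26550$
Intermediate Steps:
$L{\left(v,K \right)} = \left(-187 + K\right) \left(-91 + v\right)$ ($L{\left(v,K \right)} = \left(v - 91\right) \left(K - 187\right) = \left(-91 + v\right) \left(-187 + K\right) = \left(-187 + K\right) \left(-91 + v\right)$)
$-6486 - L{\left(-47 - 14,55 \right)} = -6486 - \left(17017 - 187 \left(-47 - 14\right) - 5005 + 55 \left(-47 - 14\right)\right) = -6486 - \left(17017 - -11407 - 5005 + 55 \left(-61\right)\right) = -6486 - \left(17017 + 11407 - 5005 - 3355\right) = -6486 - 20064 = -26550$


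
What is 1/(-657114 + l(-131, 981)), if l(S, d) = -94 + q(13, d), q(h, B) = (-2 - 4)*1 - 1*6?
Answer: -1/657220 ≈ -1.5216e-6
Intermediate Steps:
q(h, B) = -12 (q(h, B) = -6*1 - 6 = -6 - 6 = -12)
l(S, d) = -106 (l(S, d) = -94 - 12 = -106)
1/(-657114 + l(-131, 981)) = 1/(-657114 - 106) = 1/(-657220) = -1/657220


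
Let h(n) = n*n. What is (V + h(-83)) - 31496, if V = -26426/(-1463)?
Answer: -35973615/1463 ≈ -24589.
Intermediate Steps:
h(n) = n²
V = 26426/1463 (V = -26426*(-1/1463) = 26426/1463 ≈ 18.063)
(V + h(-83)) - 31496 = (26426/1463 + (-83)²) - 31496 = (26426/1463 + 6889) - 31496 = 10105033/1463 - 31496 = -35973615/1463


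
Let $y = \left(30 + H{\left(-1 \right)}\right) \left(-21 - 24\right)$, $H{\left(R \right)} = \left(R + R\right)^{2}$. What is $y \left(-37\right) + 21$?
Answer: $56631$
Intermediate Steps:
$H{\left(R \right)} = 4 R^{2}$ ($H{\left(R \right)} = \left(2 R\right)^{2} = 4 R^{2}$)
$y = -1530$ ($y = \left(30 + 4 \left(-1\right)^{2}\right) \left(-21 - 24\right) = \left(30 + 4 \cdot 1\right) \left(-45\right) = \left(30 + 4\right) \left(-45\right) = 34 \left(-45\right) = -1530$)
$y \left(-37\right) + 21 = \left(-1530\right) \left(-37\right) + 21 = 56610 + 21 = 56631$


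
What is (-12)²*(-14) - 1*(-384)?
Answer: -1632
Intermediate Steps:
(-12)²*(-14) - 1*(-384) = 144*(-14) + 384 = -2016 + 384 = -1632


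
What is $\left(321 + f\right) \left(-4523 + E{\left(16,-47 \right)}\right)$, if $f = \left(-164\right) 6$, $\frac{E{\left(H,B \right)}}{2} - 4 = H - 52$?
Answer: $3041181$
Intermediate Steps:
$E{\left(H,B \right)} = -96 + 2 H$ ($E{\left(H,B \right)} = 8 + 2 \left(H - 52\right) = 8 + 2 \left(-52 + H\right) = 8 + \left(-104 + 2 H\right) = -96 + 2 H$)
$f = -984$
$\left(321 + f\right) \left(-4523 + E{\left(16,-47 \right)}\right) = \left(321 - 984\right) \left(-4523 + \left(-96 + 2 \cdot 16\right)\right) = - 663 \left(-4523 + \left(-96 + 32\right)\right) = - 663 \left(-4523 - 64\right) = \left(-663\right) \left(-4587\right) = 3041181$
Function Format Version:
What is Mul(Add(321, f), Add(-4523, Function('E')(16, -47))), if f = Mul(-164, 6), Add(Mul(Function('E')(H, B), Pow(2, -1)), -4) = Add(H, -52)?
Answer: 3041181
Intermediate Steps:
Function('E')(H, B) = Add(-96, Mul(2, H)) (Function('E')(H, B) = Add(8, Mul(2, Add(H, -52))) = Add(8, Mul(2, Add(-52, H))) = Add(8, Add(-104, Mul(2, H))) = Add(-96, Mul(2, H)))
f = -984
Mul(Add(321, f), Add(-4523, Function('E')(16, -47))) = Mul(Add(321, -984), Add(-4523, Add(-96, Mul(2, 16)))) = Mul(-663, Add(-4523, Add(-96, 32))) = Mul(-663, Add(-4523, -64)) = Mul(-663, -4587) = 3041181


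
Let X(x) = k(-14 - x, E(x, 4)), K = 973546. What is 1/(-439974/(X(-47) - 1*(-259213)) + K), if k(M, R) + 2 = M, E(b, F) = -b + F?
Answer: 129622/126192759625 ≈ 1.0272e-6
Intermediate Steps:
E(b, F) = F - b
k(M, R) = -2 + M
X(x) = -16 - x (X(x) = -2 + (-14 - x) = -16 - x)
1/(-439974/(X(-47) - 1*(-259213)) + K) = 1/(-439974/((-16 - 1*(-47)) - 1*(-259213)) + 973546) = 1/(-439974/((-16 + 47) + 259213) + 973546) = 1/(-439974/(31 + 259213) + 973546) = 1/(-439974/259244 + 973546) = 1/(-439974*1/259244 + 973546) = 1/(-219987/129622 + 973546) = 1/(126192759625/129622) = 129622/126192759625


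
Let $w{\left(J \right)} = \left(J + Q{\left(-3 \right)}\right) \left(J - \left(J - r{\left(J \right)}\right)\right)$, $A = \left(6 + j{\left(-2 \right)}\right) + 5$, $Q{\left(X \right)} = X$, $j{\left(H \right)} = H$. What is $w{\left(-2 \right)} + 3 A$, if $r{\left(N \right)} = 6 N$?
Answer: $87$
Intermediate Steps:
$A = 9$ ($A = \left(6 - 2\right) + 5 = 4 + 5 = 9$)
$w{\left(J \right)} = 6 J \left(-3 + J\right)$ ($w{\left(J \right)} = \left(J - 3\right) \left(J + \left(6 J - J\right)\right) = \left(-3 + J\right) \left(J + 5 J\right) = \left(-3 + J\right) 6 J = 6 J \left(-3 + J\right)$)
$w{\left(-2 \right)} + 3 A = 6 \left(-2\right) \left(-3 - 2\right) + 3 \cdot 9 = 6 \left(-2\right) \left(-5\right) + 27 = 60 + 27 = 87$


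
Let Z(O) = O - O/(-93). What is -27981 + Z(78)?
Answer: -864967/31 ≈ -27902.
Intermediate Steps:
Z(O) = 94*O/93 (Z(O) = O - O*(-1)/93 = O - (-1)*O/93 = O + O/93 = 94*O/93)
-27981 + Z(78) = -27981 + (94/93)*78 = -27981 + 2444/31 = -864967/31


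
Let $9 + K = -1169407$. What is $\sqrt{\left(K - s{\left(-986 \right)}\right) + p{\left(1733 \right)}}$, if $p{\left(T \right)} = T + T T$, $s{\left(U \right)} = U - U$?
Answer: $\sqrt{1835606} \approx 1354.8$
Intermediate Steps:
$K = -1169416$ ($K = -9 - 1169407 = -1169416$)
$s{\left(U \right)} = 0$
$p{\left(T \right)} = T + T^{2}$
$\sqrt{\left(K - s{\left(-986 \right)}\right) + p{\left(1733 \right)}} = \sqrt{\left(-1169416 - 0\right) + 1733 \left(1 + 1733\right)} = \sqrt{\left(-1169416 + 0\right) + 1733 \cdot 1734} = \sqrt{-1169416 + 3005022} = \sqrt{1835606}$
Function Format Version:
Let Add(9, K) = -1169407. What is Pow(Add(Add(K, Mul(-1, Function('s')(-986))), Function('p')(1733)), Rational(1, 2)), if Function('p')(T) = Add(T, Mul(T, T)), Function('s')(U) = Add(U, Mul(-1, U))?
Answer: Pow(1835606, Rational(1, 2)) ≈ 1354.8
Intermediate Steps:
K = -1169416 (K = Add(-9, -1169407) = -1169416)
Function('s')(U) = 0
Function('p')(T) = Add(T, Pow(T, 2))
Pow(Add(Add(K, Mul(-1, Function('s')(-986))), Function('p')(1733)), Rational(1, 2)) = Pow(Add(Add(-1169416, Mul(-1, 0)), Mul(1733, Add(1, 1733))), Rational(1, 2)) = Pow(Add(Add(-1169416, 0), Mul(1733, 1734)), Rational(1, 2)) = Pow(Add(-1169416, 3005022), Rational(1, 2)) = Pow(1835606, Rational(1, 2))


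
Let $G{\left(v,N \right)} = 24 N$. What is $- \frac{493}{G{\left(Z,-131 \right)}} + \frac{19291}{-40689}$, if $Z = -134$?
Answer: $- \frac{13530409}{42642072} \approx -0.3173$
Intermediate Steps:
$- \frac{493}{G{\left(Z,-131 \right)}} + \frac{19291}{-40689} = - \frac{493}{24 \left(-131\right)} + \frac{19291}{-40689} = - \frac{493}{-3144} + 19291 \left(- \frac{1}{40689}\right) = \left(-493\right) \left(- \frac{1}{3144}\right) - \frac{19291}{40689} = \frac{493}{3144} - \frac{19291}{40689} = - \frac{13530409}{42642072}$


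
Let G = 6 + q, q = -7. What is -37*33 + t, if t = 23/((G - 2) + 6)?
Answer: -3640/3 ≈ -1213.3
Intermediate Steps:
G = -1 (G = 6 - 7 = -1)
t = 23/3 (t = 23/((-1 - 2) + 6) = 23/(-3 + 6) = 23/3 ≈ 7.6667)
-37*33 + t = -37*33 + 23/3 = -1221 + 23/3 = -3640/3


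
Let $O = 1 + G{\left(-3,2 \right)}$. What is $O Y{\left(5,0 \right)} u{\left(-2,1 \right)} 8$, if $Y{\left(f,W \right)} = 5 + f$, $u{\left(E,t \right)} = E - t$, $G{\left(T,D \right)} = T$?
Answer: $480$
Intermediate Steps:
$O = -2$ ($O = 1 - 3 = -2$)
$O Y{\left(5,0 \right)} u{\left(-2,1 \right)} 8 = - 2 \left(5 + 5\right) \left(-2 - 1\right) 8 = - 2 \cdot 10 \left(-2 - 1\right) 8 = - 2 \cdot 10 \left(-3\right) 8 = \left(-2\right) \left(-30\right) 8 = 60 \cdot 8 = 480$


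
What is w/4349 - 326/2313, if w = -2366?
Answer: -6890332/10059237 ≈ -0.68498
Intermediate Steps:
w/4349 - 326/2313 = -2366/4349 - 326/2313 = -6890332/10059237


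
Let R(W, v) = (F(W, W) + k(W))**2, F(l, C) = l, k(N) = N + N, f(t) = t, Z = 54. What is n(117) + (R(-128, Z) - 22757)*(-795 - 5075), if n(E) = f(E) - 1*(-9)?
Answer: -731983004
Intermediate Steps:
k(N) = 2*N
R(W, v) = 9*W**2 (R(W, v) = (W + 2*W)**2 = (3*W)**2 = 9*W**2)
n(E) = 9 + E (n(E) = E - 1*(-9) = E + 9 = 9 + E)
n(117) + (R(-128, Z) - 22757)*(-795 - 5075) = (9 + 117) + (9*(-128)**2 - 22757)*(-795 - 5075) = 126 + (9*16384 - 22757)*(-5870) = 126 + (147456 - 22757)*(-5870) = 126 + 124699*(-5870) = 126 - 731983130 = -731983004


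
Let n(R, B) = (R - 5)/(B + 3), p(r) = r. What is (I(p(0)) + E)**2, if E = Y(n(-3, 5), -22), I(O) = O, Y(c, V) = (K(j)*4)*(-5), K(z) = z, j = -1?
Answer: 400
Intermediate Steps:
n(R, B) = (-5 + R)/(3 + B)
Y(c, V) = 20 (Y(c, V) = -1*4*(-5) = -4*(-5) = 20)
E = 20
(I(p(0)) + E)**2 = (0 + 20)**2 = 20**2 = 400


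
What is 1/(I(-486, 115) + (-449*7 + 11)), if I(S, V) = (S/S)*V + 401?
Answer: -1/2616 ≈ -0.00038226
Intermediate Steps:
I(S, V) = 401 + V (I(S, V) = 1*V + 401 = V + 401 = 401 + V)
1/(I(-486, 115) + (-449*7 + 11)) = 1/((401 + 115) + (-449*7 + 11)) = 1/(516 + (-3143 + 11)) = 1/(516 - 3132) = 1/(-2616) = -1/2616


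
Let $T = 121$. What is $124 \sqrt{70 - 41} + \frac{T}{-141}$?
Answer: $- \frac{121}{141} + 124 \sqrt{29} \approx 666.9$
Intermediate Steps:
$124 \sqrt{70 - 41} + \frac{T}{-141} = 124 \sqrt{70 - 41} + \frac{121}{-141} = 124 \sqrt{29} + 121 \left(- \frac{1}{141}\right) = 124 \sqrt{29} - \frac{121}{141} = - \frac{121}{141} + 124 \sqrt{29}$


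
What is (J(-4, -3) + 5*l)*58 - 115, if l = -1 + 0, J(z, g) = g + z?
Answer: -811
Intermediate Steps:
l = -1
(J(-4, -3) + 5*l)*58 - 115 = ((-3 - 4) + 5*(-1))*58 - 115 = (-7 - 5)*58 - 115 = -12*58 - 115 = -696 - 115 = -811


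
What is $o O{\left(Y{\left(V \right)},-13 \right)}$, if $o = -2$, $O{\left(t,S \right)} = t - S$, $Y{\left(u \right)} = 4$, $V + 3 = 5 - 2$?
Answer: $-34$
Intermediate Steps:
$V = 0$ ($V = -3 + \left(5 - 2\right) = -3 + 3 = 0$)
$o O{\left(Y{\left(V \right)},-13 \right)} = - 2 \left(4 - -13\right) = - 2 \left(4 + 13\right) = \left(-2\right) 17 = -34$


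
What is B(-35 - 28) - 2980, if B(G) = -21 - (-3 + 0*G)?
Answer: -2998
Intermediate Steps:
B(G) = -18 (B(G) = -21 - (-3 + 0) = -21 - 1*(-3) = -21 + 3 = -18)
B(-35 - 28) - 2980 = -18 - 2980 = -2998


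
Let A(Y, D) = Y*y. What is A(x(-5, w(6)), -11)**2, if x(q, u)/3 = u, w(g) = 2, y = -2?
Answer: 144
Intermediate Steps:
x(q, u) = 3*u
A(Y, D) = -2*Y (A(Y, D) = Y*(-2) = -2*Y)
A(x(-5, w(6)), -11)**2 = (-6*2)**2 = (-2*6)**2 = (-12)**2 = 144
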